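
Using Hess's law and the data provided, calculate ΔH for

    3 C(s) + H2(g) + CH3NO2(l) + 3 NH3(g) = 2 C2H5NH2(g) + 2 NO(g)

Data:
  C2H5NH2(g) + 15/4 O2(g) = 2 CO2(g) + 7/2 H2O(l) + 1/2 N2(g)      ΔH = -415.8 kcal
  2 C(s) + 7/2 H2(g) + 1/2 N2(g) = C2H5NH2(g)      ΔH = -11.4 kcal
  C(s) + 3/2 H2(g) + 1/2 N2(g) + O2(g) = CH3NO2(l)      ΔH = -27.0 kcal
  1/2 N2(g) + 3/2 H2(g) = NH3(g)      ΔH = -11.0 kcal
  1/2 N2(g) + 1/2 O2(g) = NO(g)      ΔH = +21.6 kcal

equation 1: not needed.
equation 2 × 2: (2)·(-11.4) = -22.8 kcal
equation 3 reversed: +27.0 kcal
equation 4 reversed and × 3: (-3)·(-11.0) = +33.0 kcal
equation 5 × 2: (2)·(+21.6) = +43.2 kcal
Summing the manipulated equations, ΔH = (2)·(-11.4) + (-1)·(-27.0) + (-3)·(-11.0) + (2)·(+21.6) = 80.4 kcal

ΔH = 80.4 kcal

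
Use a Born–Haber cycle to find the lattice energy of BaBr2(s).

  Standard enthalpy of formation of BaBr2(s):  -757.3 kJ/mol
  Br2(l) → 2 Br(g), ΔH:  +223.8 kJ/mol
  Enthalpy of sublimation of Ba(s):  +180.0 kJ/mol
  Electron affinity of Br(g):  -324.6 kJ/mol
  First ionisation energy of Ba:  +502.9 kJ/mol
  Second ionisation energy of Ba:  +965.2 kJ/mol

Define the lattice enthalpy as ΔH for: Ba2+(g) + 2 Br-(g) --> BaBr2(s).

U = -1980.0 kJ/mol

ΔHf° = 1·ΔHsub + 1·(ΣIE) + 1·D(Br2) + 2·EA + U
-757.3 = 1·(+180.0) + 1·(+1468.1) + 1·(+223.8) + 2·(-324.6) + U
U = -757.3 − (+1222.7) = -1980.0 kJ/mol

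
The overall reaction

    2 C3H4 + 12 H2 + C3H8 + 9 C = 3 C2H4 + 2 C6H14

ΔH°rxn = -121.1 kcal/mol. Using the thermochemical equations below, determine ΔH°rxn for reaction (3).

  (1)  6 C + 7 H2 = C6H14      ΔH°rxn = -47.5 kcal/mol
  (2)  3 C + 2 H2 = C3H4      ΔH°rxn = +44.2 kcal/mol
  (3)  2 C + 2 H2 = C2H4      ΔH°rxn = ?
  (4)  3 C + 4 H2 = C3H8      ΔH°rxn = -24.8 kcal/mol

ΔH°rxn = 12.5 kcal/mol

(1) × 2 (×2 to match 2 C6H14 in the target): (2)·(-47.5) = -95.0 kcal/mol
(2) reversed and × 2 (C3H4 must end up as a reactant; scale by 2 for the 2 C3H4): (-2)·(+44.2) = -88.4 kcal/mol
(3) × 3 (scale by 3 for the 3 C2H4): contributes 3·x
(4) reversed (C3H8 must end up as a reactant): +24.8 kcal/mol
-121.1 = (-95.0) + (-88.4) + (+24.8) + 3·x
x = (-121.1 − (-158.6)) / (3) = 12.5 kcal/mol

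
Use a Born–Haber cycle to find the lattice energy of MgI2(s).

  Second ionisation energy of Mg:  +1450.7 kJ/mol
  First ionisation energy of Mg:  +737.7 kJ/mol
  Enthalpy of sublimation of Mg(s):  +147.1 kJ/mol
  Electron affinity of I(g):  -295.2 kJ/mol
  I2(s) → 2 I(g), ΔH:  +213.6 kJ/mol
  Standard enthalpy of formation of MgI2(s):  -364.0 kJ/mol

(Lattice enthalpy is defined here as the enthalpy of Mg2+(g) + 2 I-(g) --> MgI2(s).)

ΔHf° = 1·ΔHsub + 1·(ΣIE) + 1·D(I2) + 2·EA + U
-364.0 = 1·(+147.1) + 1·(+2188.4) + 1·(+213.6) + 2·(-295.2) + U
U = -364.0 − (+1958.7) = -2322.7 kJ/mol

U = -2322.7 kJ/mol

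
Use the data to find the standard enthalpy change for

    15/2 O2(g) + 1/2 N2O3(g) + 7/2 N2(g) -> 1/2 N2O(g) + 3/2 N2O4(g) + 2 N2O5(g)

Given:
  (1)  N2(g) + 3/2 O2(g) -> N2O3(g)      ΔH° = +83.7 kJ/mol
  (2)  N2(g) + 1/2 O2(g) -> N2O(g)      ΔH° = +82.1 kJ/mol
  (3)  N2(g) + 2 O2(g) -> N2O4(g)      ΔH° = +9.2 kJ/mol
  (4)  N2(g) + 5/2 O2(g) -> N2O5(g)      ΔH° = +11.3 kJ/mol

ΔH° = 35.6 kJ/mol

(1) reversed and × 1/2: (-1/2)·(+83.7) = -41.85 kJ/mol
(2) × 1/2: (1/2)·(+82.1) = +41.05 kJ/mol
(3) × 3/2: (3/2)·(+9.2) = +13.8 kJ/mol
(4) × 2: (2)·(+11.3) = +22.6 kJ/mol
Combining the equations, ΔH° = (-1/2)·(+83.7) + (1/2)·(+82.1) + (3/2)·(+9.2) + (2)·(+11.3) = 35.6 kJ/mol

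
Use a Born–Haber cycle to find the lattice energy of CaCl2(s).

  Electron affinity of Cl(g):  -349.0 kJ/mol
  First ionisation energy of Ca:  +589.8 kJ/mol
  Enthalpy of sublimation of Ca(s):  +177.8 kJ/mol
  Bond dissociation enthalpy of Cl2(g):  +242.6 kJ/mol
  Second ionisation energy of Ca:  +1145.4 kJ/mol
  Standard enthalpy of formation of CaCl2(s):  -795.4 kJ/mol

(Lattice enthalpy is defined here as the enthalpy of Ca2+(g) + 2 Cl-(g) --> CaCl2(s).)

U = -2253.0 kJ/mol

ΔHf° = 1·ΔHsub + 1·(ΣIE) + 1·D(Cl2) + 2·EA + U
-795.4 = 1·(+177.8) + 1·(+1735.2) + 1·(+242.6) + 2·(-349.0) + U
U = -795.4 − (+1457.6) = -2253.0 kJ/mol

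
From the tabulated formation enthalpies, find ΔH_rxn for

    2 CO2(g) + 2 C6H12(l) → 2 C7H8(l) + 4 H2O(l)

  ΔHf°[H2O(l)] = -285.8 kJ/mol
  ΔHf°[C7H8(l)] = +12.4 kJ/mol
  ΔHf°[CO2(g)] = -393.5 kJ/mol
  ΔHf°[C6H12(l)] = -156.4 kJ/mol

Products: 2·(+12.4) + 4·(-285.8) = -1118.4
Reactants: 2·(-393.5) + 2·(-156.4) = -1099.8
ΔH_rxn = (-1118.4) − (-1099.8) = -18.6 kJ/mol

ΔH_rxn = -18.6 kJ/mol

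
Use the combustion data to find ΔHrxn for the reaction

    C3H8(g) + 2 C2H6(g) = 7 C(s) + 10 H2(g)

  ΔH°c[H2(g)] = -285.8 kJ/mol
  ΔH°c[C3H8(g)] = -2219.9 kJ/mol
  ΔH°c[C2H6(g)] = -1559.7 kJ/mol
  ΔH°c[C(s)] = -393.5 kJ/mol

Using ΔH = Σ nΔHc°(reactants) − Σ nΔHc°(products):
= [1·(-2219.9) + 2·(-1559.7)] − [7·(-393.5) + 10·(-285.8)]
= 273.2 kJ/mol

ΔHrxn = 273.2 kJ/mol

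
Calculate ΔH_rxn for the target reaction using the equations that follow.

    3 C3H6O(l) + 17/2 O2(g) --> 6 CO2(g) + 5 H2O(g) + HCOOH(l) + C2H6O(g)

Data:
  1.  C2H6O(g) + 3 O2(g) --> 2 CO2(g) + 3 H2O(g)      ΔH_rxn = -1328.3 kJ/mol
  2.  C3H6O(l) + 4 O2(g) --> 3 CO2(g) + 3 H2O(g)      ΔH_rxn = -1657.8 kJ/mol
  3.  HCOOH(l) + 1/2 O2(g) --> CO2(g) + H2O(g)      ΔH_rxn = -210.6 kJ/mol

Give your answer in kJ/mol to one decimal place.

eq. 1 reversed (C2H6O(g) must end up as a product): +1328.3 kJ/mol
eq. 2 × 3 (scale by 3 for the 3 C3H6O(l)): (3)·(-1657.8) = -4973.4 kJ/mol
eq. 3 reversed (HCOOH(l) must end up as a product): +210.6 kJ/mol
Combining the equations, ΔH_rxn = (-1)·(-1328.3) + (3)·(-1657.8) + (-1)·(-210.6) = -3434.5 kJ/mol

ΔH_rxn = -3434.5 kJ/mol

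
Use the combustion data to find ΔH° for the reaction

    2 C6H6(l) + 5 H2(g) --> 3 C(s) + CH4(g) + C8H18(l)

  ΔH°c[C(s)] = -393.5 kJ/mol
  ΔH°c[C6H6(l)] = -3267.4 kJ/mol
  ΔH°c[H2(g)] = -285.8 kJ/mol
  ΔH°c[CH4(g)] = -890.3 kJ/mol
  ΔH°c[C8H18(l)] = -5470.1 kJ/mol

ΔH° = -422.9 kJ/mol

Using ΔH = Σ nΔHc°(reactants) − Σ nΔHc°(products):
= [2·(-3267.4) + 5·(-285.8)] − [3·(-393.5) + 1·(-890.3) + 1·(-5470.1)]
= -422.9 kJ/mol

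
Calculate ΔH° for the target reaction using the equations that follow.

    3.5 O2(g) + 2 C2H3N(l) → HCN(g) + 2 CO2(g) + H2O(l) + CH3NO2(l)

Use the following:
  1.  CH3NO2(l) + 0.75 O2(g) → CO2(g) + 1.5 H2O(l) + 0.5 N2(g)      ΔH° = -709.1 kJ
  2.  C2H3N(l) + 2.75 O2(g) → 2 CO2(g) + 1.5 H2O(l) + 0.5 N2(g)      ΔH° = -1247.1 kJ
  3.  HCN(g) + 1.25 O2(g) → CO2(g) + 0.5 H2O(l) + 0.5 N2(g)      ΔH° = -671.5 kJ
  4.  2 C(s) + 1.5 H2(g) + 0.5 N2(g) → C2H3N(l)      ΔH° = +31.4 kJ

ΔH° = -1113.6 kJ

eq. 1 reversed (reverse to put CH3NO2(l) on the product side): +709.1 kJ
eq. 2 × 2: (2)·(-1247.1) = -2494.2 kJ
eq. 3 reversed (HCN(g) must end up as a product): +671.5 kJ
eq. 4: not needed (C(s) appears nowhere else).
Combining the equations, ΔH° = (+709.1) + (-2494.2) + (+671.5) = -1113.6 kJ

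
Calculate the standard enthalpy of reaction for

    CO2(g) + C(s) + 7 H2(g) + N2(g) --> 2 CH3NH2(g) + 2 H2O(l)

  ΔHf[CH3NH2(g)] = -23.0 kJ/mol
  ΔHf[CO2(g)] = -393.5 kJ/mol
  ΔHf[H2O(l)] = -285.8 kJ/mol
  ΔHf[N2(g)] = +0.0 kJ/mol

ΔH° = -224.1 kJ/mol

ΔH°rxn = Σ nΔHf°(products) − Σ nΔHf°(reactants).
Products: 2·(-23.0) + 2·(-285.8) = -617.6
Reactants: 1·(-393.5) + 1·(+0.0) + 7·(+0.0) + 1·(+0.0) = -393.5
ΔH° = (-617.6) − (-393.5) = -224.1 kJ/mol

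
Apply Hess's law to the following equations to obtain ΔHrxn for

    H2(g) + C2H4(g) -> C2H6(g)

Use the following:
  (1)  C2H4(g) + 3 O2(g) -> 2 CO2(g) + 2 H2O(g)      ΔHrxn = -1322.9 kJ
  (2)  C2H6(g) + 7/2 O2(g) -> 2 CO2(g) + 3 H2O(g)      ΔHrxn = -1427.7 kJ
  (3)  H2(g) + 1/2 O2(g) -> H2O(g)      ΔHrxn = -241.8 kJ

(1) as written: -1322.9 kJ
(2) reversed: +1427.7 kJ
(3) as written: -241.8 kJ
By Hess's law, ΔHrxn = (1)·(-1322.9) + (-1)·(-1427.7) + (1)·(-241.8) = -137.0 kJ

ΔHrxn = -137.0 kJ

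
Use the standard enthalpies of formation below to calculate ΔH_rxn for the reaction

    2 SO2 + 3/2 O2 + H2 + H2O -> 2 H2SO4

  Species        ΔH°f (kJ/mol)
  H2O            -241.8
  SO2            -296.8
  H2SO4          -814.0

Products: 2·(-814.0) = -1628.0
Reactants: 2·(-296.8) + 3/2·(+0.0) + 1·(+0.0) + 1·(-241.8) = -835.4
ΔH_rxn = (-1628.0) − (-835.4) = -792.6 kJ/mol

ΔH_rxn = -792.6 kJ/mol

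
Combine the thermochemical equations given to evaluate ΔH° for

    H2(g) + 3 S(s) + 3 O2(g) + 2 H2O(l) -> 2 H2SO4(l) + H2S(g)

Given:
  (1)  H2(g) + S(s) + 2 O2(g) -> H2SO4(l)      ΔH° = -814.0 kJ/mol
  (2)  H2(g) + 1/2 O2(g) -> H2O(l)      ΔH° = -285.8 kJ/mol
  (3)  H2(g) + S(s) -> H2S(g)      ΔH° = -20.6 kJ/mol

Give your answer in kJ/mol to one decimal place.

(1) × 2 (scale by 2 for the 2 H2SO4(l)): (2)·(-814.0) = -1628.0 kJ/mol
(2) reversed and × 2 (reverse to put H2O(l) on the reactant side; ×2 to match 2 H2O(l) in the target): (-2)·(-285.8) = +571.6 kJ/mol
(3) as written (H2S(g) already on the product side): -20.6 kJ/mol
By Hess's law, ΔH° = (2)·(-814.0) + (-2)·(-285.8) + (1)·(-20.6) = -1077.0 kJ/mol

ΔH° = -1077.0 kJ/mol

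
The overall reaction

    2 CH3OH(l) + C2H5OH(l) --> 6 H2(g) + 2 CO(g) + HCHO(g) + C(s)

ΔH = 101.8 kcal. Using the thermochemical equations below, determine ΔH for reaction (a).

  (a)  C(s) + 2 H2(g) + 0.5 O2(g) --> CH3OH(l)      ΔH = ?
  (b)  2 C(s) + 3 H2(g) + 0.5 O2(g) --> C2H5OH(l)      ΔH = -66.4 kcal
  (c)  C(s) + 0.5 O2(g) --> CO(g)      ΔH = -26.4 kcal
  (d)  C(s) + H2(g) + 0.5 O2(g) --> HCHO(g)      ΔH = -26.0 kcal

ΔH = -57.1 kcal

(a) reversed and × 2: contributes −2·x
(b) reversed: +66.4 kcal
(c) × 2: (2)·(-26.4) = -52.8 kcal
(d) as written: -26.0 kcal
+101.8 = (+66.4) + (-52.8) + (-26.0) − 2·x
x = (+101.8 − (-12.4)) / (-2) = -57.1 kcal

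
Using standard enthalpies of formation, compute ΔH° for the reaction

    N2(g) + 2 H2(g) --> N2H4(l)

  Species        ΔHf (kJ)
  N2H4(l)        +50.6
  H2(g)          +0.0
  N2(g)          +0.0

Products: 1·(+50.6) = +50.6
Reactants: 1·(+0.0) + 2·(+0.0) = +0.0
ΔH° = (+50.6) − (+0.0) = 50.6 kJ

ΔH° = 50.6 kJ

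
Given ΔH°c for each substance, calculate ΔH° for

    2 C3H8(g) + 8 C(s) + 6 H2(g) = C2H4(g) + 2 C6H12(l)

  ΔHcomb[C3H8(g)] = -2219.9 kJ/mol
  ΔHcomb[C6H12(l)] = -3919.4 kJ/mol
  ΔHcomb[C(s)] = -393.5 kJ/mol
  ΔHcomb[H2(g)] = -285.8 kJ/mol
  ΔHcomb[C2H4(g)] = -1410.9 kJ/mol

ΔH° = -52.9 kJ/mol

With combustion enthalpies, reactants minus products:
= [2·(-2219.9) + 8·(-393.5) + 6·(-285.8)] − [1·(-1410.9) + 2·(-3919.4)]
= -52.9 kJ/mol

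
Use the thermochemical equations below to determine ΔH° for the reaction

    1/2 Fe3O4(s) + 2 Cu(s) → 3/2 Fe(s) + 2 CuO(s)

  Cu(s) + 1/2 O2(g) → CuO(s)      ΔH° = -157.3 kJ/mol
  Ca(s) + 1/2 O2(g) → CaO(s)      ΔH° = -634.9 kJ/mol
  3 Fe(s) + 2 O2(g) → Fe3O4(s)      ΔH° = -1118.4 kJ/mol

equation 1 × 2: (2)·(-157.3) = -314.6 kJ/mol
equation 2: not needed.
equation 3 reversed and × 1/2: (-1/2)·(-1118.4) = +559.2 kJ/mol
Combining the equations, ΔH° = (2)·(-157.3) + (-1/2)·(-1118.4) = 244.6 kJ/mol

ΔH° = 244.6 kJ/mol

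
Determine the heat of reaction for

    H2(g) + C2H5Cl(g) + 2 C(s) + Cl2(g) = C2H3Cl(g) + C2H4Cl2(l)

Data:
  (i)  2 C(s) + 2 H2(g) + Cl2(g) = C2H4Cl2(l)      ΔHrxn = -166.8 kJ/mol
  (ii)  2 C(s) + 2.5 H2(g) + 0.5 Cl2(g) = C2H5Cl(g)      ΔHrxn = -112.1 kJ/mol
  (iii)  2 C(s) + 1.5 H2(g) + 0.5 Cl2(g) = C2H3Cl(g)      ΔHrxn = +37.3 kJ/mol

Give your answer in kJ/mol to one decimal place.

ΔHrxn = -17.4 kJ/mol

(i) as written (C2H4Cl2(l) already on the product side): -166.8 kJ/mol
(ii) reversed (C2H5Cl(g) must end up as a reactant): +112.1 kJ/mol
(iii) as written (C2H3Cl(g) already on the product side): +37.3 kJ/mol
ΔHrxn = (1)·(-166.8) + (-1)·(-112.1) + (1)·(+37.3) = -17.4 kJ/mol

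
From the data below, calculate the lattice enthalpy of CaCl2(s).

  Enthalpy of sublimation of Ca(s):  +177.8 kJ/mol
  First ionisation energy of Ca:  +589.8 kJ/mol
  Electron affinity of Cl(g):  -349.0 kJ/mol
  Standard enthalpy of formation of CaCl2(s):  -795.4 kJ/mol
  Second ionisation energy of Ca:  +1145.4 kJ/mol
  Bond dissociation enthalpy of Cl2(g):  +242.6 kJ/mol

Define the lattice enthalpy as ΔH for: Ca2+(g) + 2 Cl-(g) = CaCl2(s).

ΔHf° = 1·ΔHsub + 1·(ΣIE) + 1·D(Cl2) + 2·EA + U
-795.4 = 1·(+177.8) + 1·(+1735.2) + 1·(+242.6) + 2·(-349.0) + U
U = -795.4 − (+1457.6) = -2253.0 kJ/mol

U = -2253.0 kJ/mol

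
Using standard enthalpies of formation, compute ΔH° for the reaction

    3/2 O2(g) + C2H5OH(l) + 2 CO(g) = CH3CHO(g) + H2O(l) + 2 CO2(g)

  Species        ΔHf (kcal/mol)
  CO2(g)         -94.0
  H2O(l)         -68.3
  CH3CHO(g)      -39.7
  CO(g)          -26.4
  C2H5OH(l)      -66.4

ΔH° = -176.8 kcal/mol

ΔH°rxn = Σ nΔHf°(products) − Σ nΔHf°(reactants).
Products: 1·(-39.7) + 1·(-68.3) + 2·(-94.0) = -296.0
Reactants: 3/2·(+0.0) + 1·(-66.4) + 2·(-26.4) = -119.2
ΔH° = (-296.0) − (-119.2) = -176.8 kcal/mol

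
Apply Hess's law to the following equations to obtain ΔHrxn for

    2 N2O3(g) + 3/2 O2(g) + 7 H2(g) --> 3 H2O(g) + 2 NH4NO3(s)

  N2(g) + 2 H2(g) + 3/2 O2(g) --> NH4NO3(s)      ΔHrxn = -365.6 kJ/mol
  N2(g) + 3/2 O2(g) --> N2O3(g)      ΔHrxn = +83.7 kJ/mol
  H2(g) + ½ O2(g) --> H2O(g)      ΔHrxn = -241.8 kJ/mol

ΔHrxn = -1624.0 kJ/mol

equation 1 × 2 (×2 to match 2 NH4NO3(s) in the target): (2)·(-365.6) = -731.2 kJ/mol
equation 2 reversed and × 2 (reverse to put N2O3(g) on the reactant side; ×2 to match 2 N2O3(g) in the target): (-2)·(+83.7) = -167.4 kJ/mol
equation 3 × 3 (×3 to match 3 H2O(g) in the target): (3)·(-241.8) = -725.4 kJ/mol
Combining the equations, ΔHrxn = (2)·(-365.6) + (-2)·(+83.7) + (3)·(-241.8) = -1624.0 kJ/mol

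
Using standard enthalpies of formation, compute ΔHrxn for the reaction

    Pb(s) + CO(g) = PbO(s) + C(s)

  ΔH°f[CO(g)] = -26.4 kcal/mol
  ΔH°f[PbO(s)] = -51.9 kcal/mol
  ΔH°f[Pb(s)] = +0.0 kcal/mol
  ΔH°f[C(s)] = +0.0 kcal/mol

ΔH°rxn = Σ nΔHf°(products) − Σ nΔHf°(reactants).
Products: 1·(-51.9) + 1·(+0.0) = -51.9
Reactants: 1·(+0.0) + 1·(-26.4) = -26.4
ΔHrxn = (-51.9) − (-26.4) = -25.5 kcal/mol

ΔHrxn = -25.5 kcal/mol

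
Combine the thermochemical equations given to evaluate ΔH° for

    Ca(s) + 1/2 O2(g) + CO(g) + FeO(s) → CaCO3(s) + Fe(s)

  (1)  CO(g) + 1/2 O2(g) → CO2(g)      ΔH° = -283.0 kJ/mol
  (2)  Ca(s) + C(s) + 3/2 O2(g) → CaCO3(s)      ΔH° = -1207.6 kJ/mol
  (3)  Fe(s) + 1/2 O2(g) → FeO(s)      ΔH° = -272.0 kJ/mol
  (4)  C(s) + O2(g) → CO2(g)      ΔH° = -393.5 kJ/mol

(1) as written (CO(g) already on the reactant side): -283.0 kJ/mol
(2) as written (CaCO3(s) already on the product side): -1207.6 kJ/mol
(3) reversed (FeO(s) must end up as a reactant): +272.0 kJ/mol
(4) reversed: +393.5 kJ/mol
By Hess's law, ΔH° = (1)·(-283.0) + (1)·(-1207.6) + (-1)·(-272.0) + (-1)·(-393.5) = -825.1 kJ/mol

ΔH° = -825.1 kJ/mol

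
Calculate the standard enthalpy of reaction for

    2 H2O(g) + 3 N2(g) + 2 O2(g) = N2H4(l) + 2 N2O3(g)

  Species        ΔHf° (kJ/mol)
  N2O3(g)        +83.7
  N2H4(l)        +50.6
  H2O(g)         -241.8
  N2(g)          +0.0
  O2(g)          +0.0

ΔH° = 701.6 kJ/mol

Products: 1·(+50.6) + 2·(+83.7) = +218.0
Reactants: 2·(-241.8) + 3·(+0.0) + 2·(+0.0) = -483.6
ΔH° = (+218.0) − (-483.6) = 701.6 kJ/mol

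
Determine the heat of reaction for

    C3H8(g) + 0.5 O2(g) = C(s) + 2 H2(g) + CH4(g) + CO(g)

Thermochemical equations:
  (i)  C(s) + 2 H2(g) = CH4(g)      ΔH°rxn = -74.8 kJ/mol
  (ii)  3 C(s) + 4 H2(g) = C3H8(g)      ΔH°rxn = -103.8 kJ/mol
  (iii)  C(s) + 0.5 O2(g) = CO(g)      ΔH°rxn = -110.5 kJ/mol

ΔH°rxn = -81.5 kJ/mol

(i) as written (CH4(g) already on the product side): -74.8 kJ/mol
(ii) reversed (reverse to put C3H8(g) on the reactant side): +103.8 kJ/mol
(iii) as written (CO(g) already on the product side): -110.5 kJ/mol
ΔH°rxn = (1)·(-74.8) + (-1)·(-103.8) + (1)·(-110.5) = -81.5 kJ/mol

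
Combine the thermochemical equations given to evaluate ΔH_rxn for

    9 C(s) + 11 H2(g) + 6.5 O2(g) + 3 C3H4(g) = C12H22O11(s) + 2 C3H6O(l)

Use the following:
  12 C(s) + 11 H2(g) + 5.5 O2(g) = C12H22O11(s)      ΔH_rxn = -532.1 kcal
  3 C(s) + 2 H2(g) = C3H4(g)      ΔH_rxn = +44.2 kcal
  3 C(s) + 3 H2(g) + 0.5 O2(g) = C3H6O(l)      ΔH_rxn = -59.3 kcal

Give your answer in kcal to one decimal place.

equation 1 as written (C12H22O11(s) already on the product side): -532.1 kcal
equation 2 reversed and × 3 (C3H4(g) must end up as a reactant; scale by 3 for the 3 C3H4(g)): (-3)·(+44.2) = -132.6 kcal
equation 3 × 2 (×2 to match 2 C3H6O(l) in the target): (2)·(-59.3) = -118.6 kcal
ΔH_rxn = (1)·(-532.1) + (-3)·(+44.2) + (2)·(-59.3) = -783.3 kcal

ΔH_rxn = -783.3 kcal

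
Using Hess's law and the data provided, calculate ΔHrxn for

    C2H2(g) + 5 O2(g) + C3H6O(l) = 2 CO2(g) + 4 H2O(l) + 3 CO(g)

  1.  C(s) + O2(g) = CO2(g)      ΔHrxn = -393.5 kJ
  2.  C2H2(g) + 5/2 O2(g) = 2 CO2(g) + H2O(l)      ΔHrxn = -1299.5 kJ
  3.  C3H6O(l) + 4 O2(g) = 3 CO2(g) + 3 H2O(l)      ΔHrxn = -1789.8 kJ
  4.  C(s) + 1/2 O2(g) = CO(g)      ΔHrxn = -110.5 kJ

eq. 1 reversed and × 3: (-3)·(-393.5) = +1180.5 kJ
eq. 2 as written: -1299.5 kJ
eq. 3 as written: -1789.8 kJ
eq. 4 × 3: (3)·(-110.5) = -331.5 kJ
ΔHrxn = (+1180.5) + (-1299.5) + (-1789.8) + (-331.5) = -2240.3 kJ

ΔHrxn = -2240.3 kJ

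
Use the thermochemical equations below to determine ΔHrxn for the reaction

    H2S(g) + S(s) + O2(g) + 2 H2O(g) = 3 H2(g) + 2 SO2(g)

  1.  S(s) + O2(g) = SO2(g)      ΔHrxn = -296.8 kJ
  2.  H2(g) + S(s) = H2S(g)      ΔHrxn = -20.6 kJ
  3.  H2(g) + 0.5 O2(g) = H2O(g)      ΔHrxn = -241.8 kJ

ΔHrxn = -89.4 kJ

eq. 1 × 2 (×2 to match 2 SO2(g) in the target): (2)·(-296.8) = -593.6 kJ
eq. 2 reversed (H2S(g) must end up as a reactant): +20.6 kJ
eq. 3 reversed and × 2 (reverse to put H2O(g) on the reactant side; scale by 2 for the 2 H2O(g)): (-2)·(-241.8) = +483.6 kJ
ΔHrxn = (2)·(-296.8) + (-1)·(-20.6) + (-2)·(-241.8) = -89.4 kJ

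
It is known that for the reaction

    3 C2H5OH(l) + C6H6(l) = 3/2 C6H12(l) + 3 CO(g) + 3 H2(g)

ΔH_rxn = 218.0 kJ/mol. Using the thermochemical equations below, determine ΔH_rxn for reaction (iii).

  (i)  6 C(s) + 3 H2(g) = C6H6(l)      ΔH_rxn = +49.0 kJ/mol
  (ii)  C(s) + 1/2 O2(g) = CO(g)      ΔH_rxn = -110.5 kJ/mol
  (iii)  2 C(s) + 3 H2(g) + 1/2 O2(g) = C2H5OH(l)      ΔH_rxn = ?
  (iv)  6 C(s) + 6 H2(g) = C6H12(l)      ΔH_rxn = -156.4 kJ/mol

(i) reversed: -49.0 kJ/mol
(ii) × 3: (3)·(-110.5) = -331.5 kJ/mol
(iii) reversed and × 3: contributes −3·x
(iv) × 3/2: (3/2)·(-156.4) = -234.6 kJ/mol
+218.0 = (-49.0) + (-331.5) + (-234.6) − 3·x
x = (+218.0 − (-615.1)) / (-3) = -277.7 kJ/mol

ΔH_rxn = -277.7 kJ/mol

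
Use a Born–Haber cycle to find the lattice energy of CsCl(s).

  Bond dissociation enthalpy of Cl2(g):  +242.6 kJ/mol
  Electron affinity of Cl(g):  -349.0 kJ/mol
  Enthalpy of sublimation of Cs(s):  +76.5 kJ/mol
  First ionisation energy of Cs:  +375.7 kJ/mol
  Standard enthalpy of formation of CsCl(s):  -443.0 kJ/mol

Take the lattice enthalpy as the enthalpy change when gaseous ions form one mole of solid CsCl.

ΔHf° = 1·ΔHsub + 1·(ΣIE) + 1/2·D(Cl2) + 1·EA + U
-443.0 = 1·(+76.5) + 1·(+375.7) + 1/2·(+242.6) + 1·(-349.0) + U
U = -443.0 − (+224.5) = -667.5 kJ/mol

U = -667.5 kJ/mol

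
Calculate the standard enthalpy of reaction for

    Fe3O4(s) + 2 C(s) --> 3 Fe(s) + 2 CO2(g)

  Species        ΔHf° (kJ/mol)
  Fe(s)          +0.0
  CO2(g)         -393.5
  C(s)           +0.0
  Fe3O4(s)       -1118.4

ΔH_rxn = 331.4 kJ/mol

Products: 3·(+0.0) + 2·(-393.5) = -787.0
Reactants: 1·(-1118.4) + 2·(+0.0) = -1118.4
ΔH_rxn = (-787.0) − (-1118.4) = 331.4 kJ/mol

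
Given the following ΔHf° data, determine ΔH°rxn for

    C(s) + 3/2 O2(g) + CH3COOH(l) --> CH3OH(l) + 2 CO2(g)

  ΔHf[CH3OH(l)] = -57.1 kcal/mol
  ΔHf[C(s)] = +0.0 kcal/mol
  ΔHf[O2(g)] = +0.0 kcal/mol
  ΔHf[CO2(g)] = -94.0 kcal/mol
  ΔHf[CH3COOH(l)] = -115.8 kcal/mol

ΔH°rxn = -129.3 kcal/mol

Products: 1·(-57.1) + 2·(-94.0) = -245.1
Reactants: 1·(+0.0) + 3/2·(+0.0) + 1·(-115.8) = -115.8
ΔH°rxn = (-245.1) − (-115.8) = -129.3 kcal/mol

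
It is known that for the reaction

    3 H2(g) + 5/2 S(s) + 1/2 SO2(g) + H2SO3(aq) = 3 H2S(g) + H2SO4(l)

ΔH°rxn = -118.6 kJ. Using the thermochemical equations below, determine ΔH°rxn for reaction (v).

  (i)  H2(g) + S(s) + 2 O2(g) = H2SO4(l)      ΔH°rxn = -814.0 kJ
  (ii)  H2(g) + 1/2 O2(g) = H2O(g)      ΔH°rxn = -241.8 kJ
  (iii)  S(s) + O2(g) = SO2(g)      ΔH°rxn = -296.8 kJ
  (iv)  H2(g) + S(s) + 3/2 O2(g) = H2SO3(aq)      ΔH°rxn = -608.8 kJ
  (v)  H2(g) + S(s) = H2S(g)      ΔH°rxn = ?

ΔH°rxn = -20.6 kJ

(i) as written: -814.0 kJ
(ii): not needed.
(iii) reversed and × 1/2: (-1/2)·(-296.8) = +148.4 kJ
(iv) reversed: +608.8 kJ
(v) × 3: contributes 3·x
-118.6 = (-814.0) + (+148.4) + (+608.8) + 3·x
x = (-118.6 − (-56.8)) / (3) = -20.6 kJ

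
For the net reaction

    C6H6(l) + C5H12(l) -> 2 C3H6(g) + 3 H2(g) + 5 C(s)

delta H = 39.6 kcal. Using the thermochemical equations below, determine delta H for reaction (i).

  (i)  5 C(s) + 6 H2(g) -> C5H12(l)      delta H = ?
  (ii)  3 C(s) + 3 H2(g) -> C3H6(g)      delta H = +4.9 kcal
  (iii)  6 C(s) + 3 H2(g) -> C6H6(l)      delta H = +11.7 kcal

(i) reversed (reverse to put C5H12(l) on the reactant side): contributes −x
(ii) × 2 (scale by 2 for the 2 C3H6(g)): (2)·(+4.9) = +9.8 kcal
(iii) reversed (C6H6(l) must end up as a reactant): -11.7 kcal
+39.6 = (+9.8) + (-11.7) − x
x = (+39.6 − (-1.9)) / (-1) = -41.5 kcal

delta H = -41.5 kcal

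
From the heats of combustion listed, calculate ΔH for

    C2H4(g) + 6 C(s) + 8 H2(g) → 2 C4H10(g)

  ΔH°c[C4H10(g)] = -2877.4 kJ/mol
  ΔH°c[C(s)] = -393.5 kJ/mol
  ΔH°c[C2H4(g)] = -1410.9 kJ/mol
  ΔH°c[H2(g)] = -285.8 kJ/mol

ΔH = -303.5 kJ/mol

With combustion enthalpies, reactants minus products:
= [1·(-1410.9) + 6·(-393.5) + 8·(-285.8)] − [2·(-2877.4)]
= -303.5 kJ/mol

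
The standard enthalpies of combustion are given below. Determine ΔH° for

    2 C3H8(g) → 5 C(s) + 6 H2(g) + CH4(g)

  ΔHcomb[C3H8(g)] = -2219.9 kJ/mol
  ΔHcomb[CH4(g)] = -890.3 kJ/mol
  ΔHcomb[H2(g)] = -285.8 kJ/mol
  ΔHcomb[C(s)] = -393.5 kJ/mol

Using ΔH = Σ nΔHc°(reactants) − Σ nΔHc°(products):
= [2·(-2219.9)] − [5·(-393.5) + 6·(-285.8) + 1·(-890.3)]
= 132.8 kJ/mol

ΔH° = 132.8 kJ/mol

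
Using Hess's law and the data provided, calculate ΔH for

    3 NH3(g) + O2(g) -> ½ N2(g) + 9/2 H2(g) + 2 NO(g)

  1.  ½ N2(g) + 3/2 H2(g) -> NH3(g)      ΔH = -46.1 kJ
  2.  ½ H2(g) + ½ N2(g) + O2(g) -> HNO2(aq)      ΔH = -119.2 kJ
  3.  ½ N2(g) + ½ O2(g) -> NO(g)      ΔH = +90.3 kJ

eq. 1 reversed and × 3 (reverse to put NH3(g) on the reactant side; ×3 to match 3 NH3(g) in the target): (-3)·(-46.1) = +138.3 kJ
eq. 2: not needed (HNO2(aq) appears nowhere else).
eq. 3 × 2 (×2 to match 2 NO(g) in the target): (2)·(+90.3) = +180.6 kJ
Combining the equations, ΔH = (-3)·(-46.1) + (2)·(+90.3) = 318.9 kJ

ΔH = 318.9 kJ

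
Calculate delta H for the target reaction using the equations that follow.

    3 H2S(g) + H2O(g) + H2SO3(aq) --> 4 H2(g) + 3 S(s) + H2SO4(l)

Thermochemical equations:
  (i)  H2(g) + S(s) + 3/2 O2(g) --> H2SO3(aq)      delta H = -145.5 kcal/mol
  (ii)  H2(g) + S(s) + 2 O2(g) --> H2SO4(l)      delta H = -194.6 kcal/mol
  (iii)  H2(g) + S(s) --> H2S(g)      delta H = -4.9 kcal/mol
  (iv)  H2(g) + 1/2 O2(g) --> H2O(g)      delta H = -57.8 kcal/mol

(i) reversed: +145.5 kcal/mol
(ii) as written: -194.6 kcal/mol
(iii) reversed and × 3: (-3)·(-4.9) = +14.7 kcal/mol
(iv) reversed: +57.8 kcal/mol
Combining the equations, delta H = (-1)·(-145.5) + (1)·(-194.6) + (-3)·(-4.9) + (-1)·(-57.8) = 23.4 kcal/mol

delta H = 23.4 kcal/mol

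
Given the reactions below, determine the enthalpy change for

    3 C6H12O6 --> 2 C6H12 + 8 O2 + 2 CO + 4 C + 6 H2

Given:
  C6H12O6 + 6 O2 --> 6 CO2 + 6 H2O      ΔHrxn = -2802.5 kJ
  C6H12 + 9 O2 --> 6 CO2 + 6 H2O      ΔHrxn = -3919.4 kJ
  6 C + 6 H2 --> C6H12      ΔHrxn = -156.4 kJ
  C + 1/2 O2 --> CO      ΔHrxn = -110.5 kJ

equation 1 × 3: (3)·(-2802.5) = -8407.5 kJ
equation 2 reversed and × 3: (-3)·(-3919.4) = +11758.2 kJ
equation 3 reversed: +156.4 kJ
equation 4 × 2: (2)·(-110.5) = -221.0 kJ
By Hess's law, ΔHrxn = (-8407.5) + (+11758.2) + (+156.4) + (-221.0) = 3286.1 kJ

ΔHrxn = 3286.1 kJ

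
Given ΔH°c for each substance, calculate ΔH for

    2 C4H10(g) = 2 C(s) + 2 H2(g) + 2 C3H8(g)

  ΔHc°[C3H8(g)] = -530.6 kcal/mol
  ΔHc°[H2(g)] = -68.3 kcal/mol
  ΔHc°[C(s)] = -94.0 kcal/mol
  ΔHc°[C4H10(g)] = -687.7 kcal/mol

With combustion enthalpies, reactants minus products:
= [2·(-687.7)] − [2·(-94.0) + 2·(-68.3) + 2·(-530.6)]
= 10.4 kcal/mol

ΔH = 10.4 kcal/mol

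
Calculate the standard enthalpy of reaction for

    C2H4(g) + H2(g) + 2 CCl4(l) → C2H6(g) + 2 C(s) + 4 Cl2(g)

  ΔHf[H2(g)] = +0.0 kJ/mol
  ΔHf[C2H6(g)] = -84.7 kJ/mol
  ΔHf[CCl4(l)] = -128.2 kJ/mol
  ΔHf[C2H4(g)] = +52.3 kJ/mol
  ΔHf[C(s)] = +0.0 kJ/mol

ΔH°rxn = Σ nΔHf°(products) − Σ nΔHf°(reactants).
Products: 1·(-84.7) + 2·(+0.0) + 4·(+0.0) = -84.7
Reactants: 1·(+52.3) + 1·(+0.0) + 2·(-128.2) = -204.1
ΔH_rxn = (-84.7) − (-204.1) = 119.4 kJ/mol

ΔH_rxn = 119.4 kJ/mol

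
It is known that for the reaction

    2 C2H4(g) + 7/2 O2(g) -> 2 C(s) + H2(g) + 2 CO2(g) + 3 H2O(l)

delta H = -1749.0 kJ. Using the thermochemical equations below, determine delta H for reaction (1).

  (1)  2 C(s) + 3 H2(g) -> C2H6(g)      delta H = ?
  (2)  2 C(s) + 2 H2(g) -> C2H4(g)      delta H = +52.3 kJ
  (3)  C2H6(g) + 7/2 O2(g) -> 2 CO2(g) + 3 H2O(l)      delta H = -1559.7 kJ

delta H = -84.7 kJ

(1) as written: contributes x
(2) reversed and × 2: (-2)·(+52.3) = -104.6 kJ
(3) as written: -1559.7 kJ
-1749.0 = (-104.6) + (-1559.7) + x
x = (-1749.0 − (-1664.3)) / (1) = -84.7 kJ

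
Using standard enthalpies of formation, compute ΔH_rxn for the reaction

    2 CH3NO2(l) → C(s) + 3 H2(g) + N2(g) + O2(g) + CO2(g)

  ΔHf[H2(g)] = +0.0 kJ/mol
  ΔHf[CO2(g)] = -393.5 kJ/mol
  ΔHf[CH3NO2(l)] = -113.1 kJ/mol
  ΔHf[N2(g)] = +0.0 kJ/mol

ΔH°rxn = Σ nΔHf°(products) − Σ nΔHf°(reactants).
Products: 1·(+0.0) + 3·(+0.0) + 1·(+0.0) + 1·(+0.0) + 1·(-393.5) = -393.5
Reactants: 2·(-113.1) = -226.2
ΔH_rxn = (-393.5) − (-226.2) = -167.3 kJ/mol

ΔH_rxn = -167.3 kJ/mol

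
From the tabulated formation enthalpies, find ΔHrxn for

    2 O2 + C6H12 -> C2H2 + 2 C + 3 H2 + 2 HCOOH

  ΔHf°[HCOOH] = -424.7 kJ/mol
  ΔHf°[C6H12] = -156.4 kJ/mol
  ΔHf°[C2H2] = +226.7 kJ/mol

ΔH°rxn = Σ nΔHf°(products) − Σ nΔHf°(reactants).
Products: 1·(+226.7) + 2·(+0.0) + 3·(+0.0) + 2·(-424.7) = -622.7
Reactants: 2·(+0.0) + 1·(-156.4) = -156.4
ΔHrxn = (-622.7) − (-156.4) = -466.3 kJ/mol

ΔHrxn = -466.3 kJ/mol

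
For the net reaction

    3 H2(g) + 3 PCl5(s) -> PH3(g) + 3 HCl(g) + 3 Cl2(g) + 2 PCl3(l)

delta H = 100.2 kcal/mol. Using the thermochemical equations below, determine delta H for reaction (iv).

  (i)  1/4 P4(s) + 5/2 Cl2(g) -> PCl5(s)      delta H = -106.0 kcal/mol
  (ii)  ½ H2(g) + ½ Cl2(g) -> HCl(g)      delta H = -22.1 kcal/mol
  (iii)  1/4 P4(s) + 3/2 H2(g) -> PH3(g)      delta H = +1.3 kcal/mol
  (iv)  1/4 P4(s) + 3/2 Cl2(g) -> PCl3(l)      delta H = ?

delta H = -76.4 kcal/mol

(i) reversed and × 3: (-3)·(-106.0) = +318.0 kcal/mol
(ii) × 3: (3)·(-22.1) = -66.3 kcal/mol
(iii) as written: +1.3 kcal/mol
(iv) × 2: contributes 2·x
+100.2 = (+318.0) + (-66.3) + (+1.3) + 2·x
x = (+100.2 − (+253.0)) / (2) = -76.4 kcal/mol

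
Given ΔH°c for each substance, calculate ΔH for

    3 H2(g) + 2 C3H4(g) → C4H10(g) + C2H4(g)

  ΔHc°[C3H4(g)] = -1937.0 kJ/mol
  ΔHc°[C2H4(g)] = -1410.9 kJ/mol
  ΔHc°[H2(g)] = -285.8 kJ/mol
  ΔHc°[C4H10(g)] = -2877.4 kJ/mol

ΔH = -443.1 kJ/mol

Using ΔH = Σ nΔHc°(reactants) − Σ nΔHc°(products):
= [3·(-285.8) + 2·(-1937.0)] − [1·(-2877.4) + 1·(-1410.9)]
= -443.1 kJ/mol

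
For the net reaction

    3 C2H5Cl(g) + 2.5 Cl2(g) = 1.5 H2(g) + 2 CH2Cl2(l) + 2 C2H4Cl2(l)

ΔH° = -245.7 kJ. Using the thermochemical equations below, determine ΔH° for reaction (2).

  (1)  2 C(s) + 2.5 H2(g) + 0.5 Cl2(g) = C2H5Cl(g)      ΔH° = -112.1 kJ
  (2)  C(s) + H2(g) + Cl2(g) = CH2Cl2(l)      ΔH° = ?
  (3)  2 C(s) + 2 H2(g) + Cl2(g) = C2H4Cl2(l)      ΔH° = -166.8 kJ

ΔH° = -124.2 kJ

(1) reversed and × 3: (-3)·(-112.1) = +336.3 kJ
(2) × 2: contributes 2·x
(3) × 2: (2)·(-166.8) = -333.6 kJ
-245.7 = (+336.3) + (-333.6) + 2·x
x = (-245.7 − (+2.7)) / (2) = -124.2 kJ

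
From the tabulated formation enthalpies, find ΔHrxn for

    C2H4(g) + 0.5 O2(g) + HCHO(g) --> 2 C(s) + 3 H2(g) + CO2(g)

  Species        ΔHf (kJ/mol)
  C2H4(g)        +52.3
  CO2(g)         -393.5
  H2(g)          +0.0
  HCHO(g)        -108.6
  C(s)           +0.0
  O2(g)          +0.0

ΔHrxn = -337.2 kJ/mol

ΔH°rxn = Σ nΔHf°(products) − Σ nΔHf°(reactants).
Products: 2·(+0.0) + 3·(+0.0) + 1·(-393.5) = -393.5
Reactants: 1·(+52.3) + 1/2·(+0.0) + 1·(-108.6) = -56.3
ΔHrxn = (-393.5) − (-56.3) = -337.2 kJ/mol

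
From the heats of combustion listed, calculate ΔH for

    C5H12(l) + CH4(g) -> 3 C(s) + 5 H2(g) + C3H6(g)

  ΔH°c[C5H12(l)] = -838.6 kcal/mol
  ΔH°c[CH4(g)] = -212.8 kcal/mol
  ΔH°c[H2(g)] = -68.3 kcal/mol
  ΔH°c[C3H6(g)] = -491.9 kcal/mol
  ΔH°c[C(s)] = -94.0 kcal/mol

Using ΔH = Σ nΔHc°(reactants) − Σ nΔHc°(products):
= [1·(-838.6) + 1·(-212.8)] − [3·(-94.0) + 5·(-68.3) + 1·(-491.9)]
= 64.0 kcal/mol

ΔH = 64.0 kcal/mol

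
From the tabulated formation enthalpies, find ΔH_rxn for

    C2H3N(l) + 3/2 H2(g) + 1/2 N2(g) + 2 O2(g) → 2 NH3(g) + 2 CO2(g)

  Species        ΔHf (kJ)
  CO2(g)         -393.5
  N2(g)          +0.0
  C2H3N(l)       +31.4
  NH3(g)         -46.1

ΔH_rxn = -910.6 kJ

Products: 2·(-46.1) + 2·(-393.5) = -879.2
Reactants: 1·(+31.4) + 3/2·(+0.0) + 1/2·(+0.0) + 2·(+0.0) = +31.4
ΔH_rxn = (-879.2) − (+31.4) = -910.6 kJ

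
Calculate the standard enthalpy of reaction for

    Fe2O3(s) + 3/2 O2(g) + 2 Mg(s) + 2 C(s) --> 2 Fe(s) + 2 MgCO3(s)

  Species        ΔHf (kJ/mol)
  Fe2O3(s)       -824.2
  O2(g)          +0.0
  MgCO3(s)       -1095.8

ΔH°rxn = Σ nΔHf°(products) − Σ nΔHf°(reactants).
Products: 2·(+0.0) + 2·(-1095.8) = -2191.6
Reactants: 1·(-824.2) + 3/2·(+0.0) + 2·(+0.0) + 2·(+0.0) = -824.2
ΔH° = (-2191.6) − (-824.2) = -1367.4 kJ/mol

ΔH° = -1367.4 kJ/mol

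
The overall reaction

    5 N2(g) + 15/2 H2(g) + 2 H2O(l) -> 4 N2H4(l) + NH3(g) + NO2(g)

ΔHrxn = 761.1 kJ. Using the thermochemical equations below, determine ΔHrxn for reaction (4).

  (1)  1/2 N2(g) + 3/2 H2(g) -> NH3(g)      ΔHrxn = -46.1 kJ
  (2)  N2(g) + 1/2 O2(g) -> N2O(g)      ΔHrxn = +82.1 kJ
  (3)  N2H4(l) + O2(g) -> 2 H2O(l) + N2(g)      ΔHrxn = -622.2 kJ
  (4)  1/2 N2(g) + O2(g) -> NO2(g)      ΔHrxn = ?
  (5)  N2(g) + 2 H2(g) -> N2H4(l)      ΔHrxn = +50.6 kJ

ΔHrxn = 33.2 kJ

(1) as written (NH3(g) already on the product side): -46.1 kJ
(2): not needed (N2O(g) appears nowhere else).
(3) reversed (H2O(l) must end up as a reactant): +622.2 kJ
(4) as written (NO2(g) already on the product side): contributes x
(5) × 3: (3)·(+50.6) = +151.8 kJ
+761.1 = (-46.1) + (+622.2) + (+151.8) + x
x = (+761.1 − (+727.9)) / (1) = 33.2 kJ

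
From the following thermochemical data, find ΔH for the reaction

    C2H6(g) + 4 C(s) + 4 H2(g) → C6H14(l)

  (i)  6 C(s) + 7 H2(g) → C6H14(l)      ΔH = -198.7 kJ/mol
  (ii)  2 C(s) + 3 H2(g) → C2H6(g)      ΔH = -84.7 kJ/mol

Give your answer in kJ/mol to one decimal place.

(i) as written (C6H14(l) already on the product side): -198.7 kJ/mol
(ii) reversed (C2H6(g) must end up as a reactant): +84.7 kJ/mol
Summing the manipulated equations, ΔH = (1)·(-198.7) + (-1)·(-84.7) = -114.0 kJ/mol

ΔH = -114.0 kJ/mol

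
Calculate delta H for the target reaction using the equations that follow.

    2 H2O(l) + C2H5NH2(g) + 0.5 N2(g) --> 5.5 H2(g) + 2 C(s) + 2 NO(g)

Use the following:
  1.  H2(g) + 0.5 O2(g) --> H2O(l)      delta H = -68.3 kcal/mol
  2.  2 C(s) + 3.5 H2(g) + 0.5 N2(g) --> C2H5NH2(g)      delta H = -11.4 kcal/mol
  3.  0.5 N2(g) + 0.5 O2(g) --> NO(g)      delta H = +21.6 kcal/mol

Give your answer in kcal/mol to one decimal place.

delta H = 191.2 kcal/mol

eq. 1 reversed and × 2 (H2O(l) must end up as a reactant; ×2 to match 2 H2O(l) in the target): (-2)·(-68.3) = +136.6 kcal/mol
eq. 2 reversed (reverse to put C2H5NH2(g) on the reactant side): +11.4 kcal/mol
eq. 3 × 2 (scale by 2 for the 2 NO(g)): (2)·(+21.6) = +43.2 kcal/mol
delta H = (+136.6) + (+11.4) + (+43.2) = 191.2 kcal/mol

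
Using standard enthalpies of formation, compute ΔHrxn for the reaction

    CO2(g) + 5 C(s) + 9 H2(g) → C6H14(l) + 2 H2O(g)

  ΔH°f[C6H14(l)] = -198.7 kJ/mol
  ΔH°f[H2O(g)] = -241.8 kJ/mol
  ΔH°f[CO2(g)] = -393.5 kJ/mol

ΔHrxn = -288.8 kJ/mol

ΔH°rxn = Σ nΔHf°(products) − Σ nΔHf°(reactants).
Products: 1·(-198.7) + 2·(-241.8) = -682.3
Reactants: 1·(-393.5) + 5·(+0.0) + 9·(+0.0) = -393.5
ΔHrxn = (-682.3) − (-393.5) = -288.8 kJ/mol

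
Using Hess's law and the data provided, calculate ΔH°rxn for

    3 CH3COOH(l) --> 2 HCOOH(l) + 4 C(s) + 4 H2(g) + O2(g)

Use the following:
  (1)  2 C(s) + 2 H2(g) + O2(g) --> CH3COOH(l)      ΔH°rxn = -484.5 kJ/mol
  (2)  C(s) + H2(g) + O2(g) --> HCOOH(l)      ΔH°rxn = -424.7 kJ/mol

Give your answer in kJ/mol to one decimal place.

ΔH°rxn = 604.1 kJ/mol

(1) reversed and × 3: (-3)·(-484.5) = +1453.5 kJ/mol
(2) × 2: (2)·(-424.7) = -849.4 kJ/mol
By Hess's law, ΔH°rxn = (-3)·(-484.5) + (2)·(-424.7) = 604.1 kJ/mol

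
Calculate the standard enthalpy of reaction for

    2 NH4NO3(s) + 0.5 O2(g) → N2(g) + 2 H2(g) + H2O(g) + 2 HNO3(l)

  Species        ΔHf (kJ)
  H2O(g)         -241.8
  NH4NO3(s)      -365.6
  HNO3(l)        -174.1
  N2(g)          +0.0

Products: 1·(+0.0) + 2·(+0.0) + 1·(-241.8) + 2·(-174.1) = -590.0
Reactants: 2·(-365.6) + 1/2·(+0.0) = -731.2
ΔH_rxn = (-590.0) − (-731.2) = 141.2 kJ

ΔH_rxn = 141.2 kJ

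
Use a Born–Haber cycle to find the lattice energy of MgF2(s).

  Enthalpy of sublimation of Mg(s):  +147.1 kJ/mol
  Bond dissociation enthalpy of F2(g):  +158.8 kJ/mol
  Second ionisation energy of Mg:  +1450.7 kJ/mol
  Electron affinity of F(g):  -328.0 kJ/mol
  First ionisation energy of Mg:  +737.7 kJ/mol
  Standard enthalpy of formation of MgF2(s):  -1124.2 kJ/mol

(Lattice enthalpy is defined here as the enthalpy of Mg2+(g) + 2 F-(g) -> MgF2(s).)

U = -2962.5 kJ/mol

ΔHf° = 1·ΔHsub + 1·(ΣIE) + 1·D(F2) + 2·EA + U
-1124.2 = 1·(+147.1) + 1·(+2188.4) + 1·(+158.8) + 2·(-328.0) + U
U = -1124.2 − (+1838.3) = -2962.5 kJ/mol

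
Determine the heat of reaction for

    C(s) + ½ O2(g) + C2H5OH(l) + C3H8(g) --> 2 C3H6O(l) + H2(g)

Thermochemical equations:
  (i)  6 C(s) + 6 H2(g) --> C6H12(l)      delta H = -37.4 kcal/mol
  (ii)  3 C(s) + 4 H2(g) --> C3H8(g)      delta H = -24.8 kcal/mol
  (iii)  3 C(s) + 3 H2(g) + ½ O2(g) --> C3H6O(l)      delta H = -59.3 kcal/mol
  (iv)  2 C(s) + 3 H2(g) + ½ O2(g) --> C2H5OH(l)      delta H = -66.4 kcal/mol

(i): not needed (C6H12(l) appears nowhere else).
(ii) reversed (C3H8(g) must end up as a reactant): +24.8 kcal/mol
(iii) × 2 (scale by 2 for the 2 C3H6O(l)): (2)·(-59.3) = -118.6 kcal/mol
(iv) reversed (reverse to put C2H5OH(l) on the reactant side): +66.4 kcal/mol
delta H = (+24.8) + (-118.6) + (+66.4) = -27.4 kcal/mol

delta H = -27.4 kcal/mol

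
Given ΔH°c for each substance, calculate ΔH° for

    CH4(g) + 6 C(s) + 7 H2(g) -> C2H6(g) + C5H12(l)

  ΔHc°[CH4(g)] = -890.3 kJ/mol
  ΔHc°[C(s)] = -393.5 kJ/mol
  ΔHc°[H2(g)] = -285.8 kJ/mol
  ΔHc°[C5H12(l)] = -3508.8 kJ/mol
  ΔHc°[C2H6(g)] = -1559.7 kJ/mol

Using ΔH = Σ nΔHc°(reactants) − Σ nΔHc°(products):
= [1·(-890.3) + 6·(-393.5) + 7·(-285.8)] − [1·(-1559.7) + 1·(-3508.8)]
= -183.4 kJ/mol

ΔH° = -183.4 kJ/mol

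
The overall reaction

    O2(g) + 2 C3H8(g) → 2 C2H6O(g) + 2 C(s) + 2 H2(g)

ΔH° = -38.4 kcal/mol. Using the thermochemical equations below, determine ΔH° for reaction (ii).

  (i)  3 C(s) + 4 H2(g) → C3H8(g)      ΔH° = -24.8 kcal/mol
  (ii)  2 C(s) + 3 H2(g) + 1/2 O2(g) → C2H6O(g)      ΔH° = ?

ΔH° = -44.0 kcal/mol

(i) reversed and × 2: (-2)·(-24.8) = +49.6 kcal/mol
(ii) × 2: contributes 2·x
-38.4 = (+49.6) + 2·x
x = (-38.4 − (+49.6)) / (2) = -44.0 kcal/mol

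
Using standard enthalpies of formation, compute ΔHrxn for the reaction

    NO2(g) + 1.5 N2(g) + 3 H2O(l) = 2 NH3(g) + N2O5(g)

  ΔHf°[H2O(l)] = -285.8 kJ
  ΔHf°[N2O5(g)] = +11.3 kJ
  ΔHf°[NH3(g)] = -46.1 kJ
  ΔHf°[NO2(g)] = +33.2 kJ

Products: 2·(-46.1) + 1·(+11.3) = -80.9
Reactants: 1·(+33.2) + 3/2·(+0.0) + 3·(-285.8) = -824.2
ΔHrxn = (-80.9) − (-824.2) = 743.3 kJ

ΔHrxn = 743.3 kJ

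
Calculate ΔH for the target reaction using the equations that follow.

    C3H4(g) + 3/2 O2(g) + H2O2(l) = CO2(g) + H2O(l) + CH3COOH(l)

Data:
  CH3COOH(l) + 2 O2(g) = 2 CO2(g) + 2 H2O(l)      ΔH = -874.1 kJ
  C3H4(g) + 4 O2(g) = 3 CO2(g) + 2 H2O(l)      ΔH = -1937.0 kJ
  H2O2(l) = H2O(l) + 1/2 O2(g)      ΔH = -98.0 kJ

ΔH = -1160.9 kJ

equation 1 reversed (reverse to put CH3COOH(l) on the product side): +874.1 kJ
equation 2 as written (C3H4(g) already on the reactant side): -1937.0 kJ
equation 3 as written (H2O2(l) already on the reactant side): -98.0 kJ
ΔH = (+874.1) + (-1937.0) + (-98.0) = -1160.9 kJ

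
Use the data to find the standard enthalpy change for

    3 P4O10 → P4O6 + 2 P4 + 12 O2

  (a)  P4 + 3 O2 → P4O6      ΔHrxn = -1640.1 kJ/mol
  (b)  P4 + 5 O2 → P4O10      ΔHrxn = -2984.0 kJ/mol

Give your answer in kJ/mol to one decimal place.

(a) as written (P4O6 already on the product side): -1640.1 kJ/mol
(b) reversed and × 3 (P4O10 must end up as a reactant; scale by 3 for the 3 P4O10): (-3)·(-2984.0) = +8952.0 kJ/mol
ΔHrxn = (-1640.1) + (+8952.0) = 7311.9 kJ/mol

ΔHrxn = 7311.9 kJ/mol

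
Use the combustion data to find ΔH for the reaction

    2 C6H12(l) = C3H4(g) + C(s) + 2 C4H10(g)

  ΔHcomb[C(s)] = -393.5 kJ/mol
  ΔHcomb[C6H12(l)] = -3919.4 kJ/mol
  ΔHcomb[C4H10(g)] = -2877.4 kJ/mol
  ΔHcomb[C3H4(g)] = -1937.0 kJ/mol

ΔH = 246.5 kJ/mol

With combustion enthalpies, reactants minus products:
= [2·(-3919.4)] − [1·(-1937.0) + 1·(-393.5) + 2·(-2877.4)]
= 246.5 kJ/mol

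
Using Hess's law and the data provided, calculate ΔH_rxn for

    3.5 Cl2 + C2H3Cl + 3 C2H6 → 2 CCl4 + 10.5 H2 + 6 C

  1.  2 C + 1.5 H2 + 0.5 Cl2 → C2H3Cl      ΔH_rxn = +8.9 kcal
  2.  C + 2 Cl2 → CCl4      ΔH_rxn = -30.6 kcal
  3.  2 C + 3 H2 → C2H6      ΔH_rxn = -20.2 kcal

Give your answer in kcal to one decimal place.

eq. 1 reversed: -8.9 kcal
eq. 2 × 2: (2)·(-30.6) = -61.2 kcal
eq. 3 reversed and × 3: (-3)·(-20.2) = +60.6 kcal
Combining the equations, ΔH_rxn = (-8.9) + (-61.2) + (+60.6) = -9.5 kcal

ΔH_rxn = -9.5 kcal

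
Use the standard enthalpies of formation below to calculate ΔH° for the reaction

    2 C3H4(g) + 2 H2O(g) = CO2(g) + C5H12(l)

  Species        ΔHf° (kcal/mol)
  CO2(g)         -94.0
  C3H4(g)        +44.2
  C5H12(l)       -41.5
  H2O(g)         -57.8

ΔH° = -108.3 kcal/mol

Products: 1·(-94.0) + 1·(-41.5) = -135.5
Reactants: 2·(+44.2) + 2·(-57.8) = -27.2
ΔH° = (-135.5) − (-27.2) = -108.3 kcal/mol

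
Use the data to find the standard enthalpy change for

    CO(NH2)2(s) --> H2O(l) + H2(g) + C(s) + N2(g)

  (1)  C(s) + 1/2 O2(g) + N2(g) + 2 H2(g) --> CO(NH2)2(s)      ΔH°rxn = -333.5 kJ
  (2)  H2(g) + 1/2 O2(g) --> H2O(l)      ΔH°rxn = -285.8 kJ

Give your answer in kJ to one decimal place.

ΔH°rxn = 47.7 kJ

(1) reversed (CO(NH2)2(s) must end up as a reactant): +333.5 kJ
(2) as written (H2O(l) already on the product side): -285.8 kJ
Since enthalpy is a state function, ΔH°rxn = (+333.5) + (-285.8) = 47.7 kJ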